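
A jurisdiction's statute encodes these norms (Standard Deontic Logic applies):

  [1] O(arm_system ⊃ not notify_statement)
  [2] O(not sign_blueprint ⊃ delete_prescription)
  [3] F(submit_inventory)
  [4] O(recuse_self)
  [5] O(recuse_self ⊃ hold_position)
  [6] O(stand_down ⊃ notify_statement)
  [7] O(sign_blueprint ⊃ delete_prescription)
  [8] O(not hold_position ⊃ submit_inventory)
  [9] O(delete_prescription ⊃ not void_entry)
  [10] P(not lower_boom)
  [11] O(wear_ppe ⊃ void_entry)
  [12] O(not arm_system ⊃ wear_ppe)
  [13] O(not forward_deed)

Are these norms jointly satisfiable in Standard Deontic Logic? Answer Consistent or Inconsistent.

Consistent

Premise 8 is O(not hold_position ⊃ submit_inventory), but O(not hold_position) is not derivable from the premises, so it does not yield O(submit_inventory).
So O(submit_inventory) is not derivable, and the apparent clash with O(not submit_inventory) does not arise.
A world satisfying every obligation exists (e.g. arm_system=true, delete_prescription=true, forward_deed=false, hold_position=true, lower_boom=false, notify_statement=false, recuse_self=true, sign_blueprint=false, stand_down=false, submit_inventory=false, void_entry=false, wear_ppe=false); no atom is both obligatory and forbidden, so the set is consistent.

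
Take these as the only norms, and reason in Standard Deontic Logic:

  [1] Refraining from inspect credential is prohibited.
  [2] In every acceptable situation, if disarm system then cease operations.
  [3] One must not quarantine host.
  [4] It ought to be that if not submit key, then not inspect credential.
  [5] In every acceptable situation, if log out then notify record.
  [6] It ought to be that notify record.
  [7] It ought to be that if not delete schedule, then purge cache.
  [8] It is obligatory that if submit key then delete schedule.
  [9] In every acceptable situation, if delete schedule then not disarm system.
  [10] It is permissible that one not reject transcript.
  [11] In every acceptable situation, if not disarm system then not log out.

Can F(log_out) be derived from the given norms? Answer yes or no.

Premise 1, F(¬inspect_credential), is equivalent to O(inspect_credential).
Premise 4 is O(¬submit_key → ¬inspect_credential); contrapositively O(inspect_credential → submit_key). Since O(inspect_credential) holds, K gives O(submit_key).
Premise 8 is O(submit_key → delete_schedule); since O(submit_key), deontic closure gives O(delete_schedule).
With premise 9, O(delete_schedule → ¬disarm_system), the K-axiom yields O(¬disarm_system).
Applying K to premise 11 (O(¬disarm_system → ¬log_out)) and O(¬disarm_system) yields O(¬log_out).
Premises 2, 3, 5, 6, 7, 10 do not contribute to this derivation.
So O(¬log_out) holds, i.e. F(log_out). The claim follows.

Yes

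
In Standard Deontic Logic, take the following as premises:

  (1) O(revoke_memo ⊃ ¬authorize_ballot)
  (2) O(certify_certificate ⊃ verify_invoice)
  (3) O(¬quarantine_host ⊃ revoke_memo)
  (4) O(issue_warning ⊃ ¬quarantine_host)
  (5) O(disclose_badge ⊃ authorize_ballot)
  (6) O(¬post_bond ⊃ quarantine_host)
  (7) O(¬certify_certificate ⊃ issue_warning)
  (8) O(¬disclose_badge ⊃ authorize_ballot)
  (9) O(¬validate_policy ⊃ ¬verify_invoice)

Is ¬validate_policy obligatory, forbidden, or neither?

Forbidden

Premises 8 and 5 are O(¬disclose_badge ⊃ authorize_ballot) and O(disclose_badge ⊃ authorize_ballot); every ideal world satisfies ¬disclose_badge or disclose_badge, so in either case authorize_ballot holds — hence O(authorize_ballot).
The contrapositive of premise 1 (O(revoke_memo ⊃ ¬authorize_ballot)) is O(authorize_ballot ⊃ ¬revoke_memo), and O(authorize_ballot) is already established, so O(¬revoke_memo).
Premise 3 is O(¬quarantine_host ⊃ revoke_memo); contrapositively O(¬revoke_memo ⊃ quarantine_host). Since O(¬revoke_memo) holds, K gives O(quarantine_host).
Premise 4, O(issue_warning ⊃ ¬quarantine_host), contraposes to O(quarantine_host ⊃ ¬issue_warning); with O(quarantine_host) we get O(¬issue_warning).
Premise 7, O(¬certify_certificate ⊃ issue_warning), contraposes to O(¬issue_warning ⊃ certify_certificate); with O(¬issue_warning) we get O(certify_certificate).
Applying K to premise 2 (O(certify_certificate ⊃ verify_invoice)) and O(certify_certificate) yields O(verify_invoice).
Premise 9 is O(¬validate_policy ⊃ ¬verify_invoice); contrapositively O(verify_invoice ⊃ validate_policy). Since O(verify_invoice) holds, K gives O(validate_policy).
Premise 6 does not contribute to this derivation.
Thus O(validate_policy), which is F(¬validate_policy): ¬validate_policy is forbidden.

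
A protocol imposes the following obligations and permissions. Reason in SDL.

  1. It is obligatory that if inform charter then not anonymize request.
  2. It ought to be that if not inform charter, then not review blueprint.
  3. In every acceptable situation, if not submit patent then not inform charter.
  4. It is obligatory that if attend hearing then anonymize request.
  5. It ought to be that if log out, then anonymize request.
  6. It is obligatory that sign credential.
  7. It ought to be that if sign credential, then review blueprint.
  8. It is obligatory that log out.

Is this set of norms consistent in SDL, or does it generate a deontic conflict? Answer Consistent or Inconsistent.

Inconsistent

From premise 8 we have O(log_out).
Applying K to premise 5 (O(log_out → anonymize_request)) and O(log_out) yields O(anonymize_request).
The contrapositive of premise 1 (O(inform_charter → ¬anonymize_request)) is O(anonymize_request → ¬inform_charter), and O(anonymize_request) is already established, so O(¬inform_charter).
With premise 2, O(¬inform_charter → ¬review_blueprint), the K-axiom yields O(¬review_blueprint).
Premise 7 is O(sign_credential → review_blueprint); contrapositively O(¬review_blueprint → ¬sign_credential). Since O(¬review_blueprint) holds, K gives O(¬sign_credential).
But premise 6 directly asserts O(sign_credential).
We now have both O(¬sign_credential) and O(sign_credential) — sign_credential is simultaneously obligatory and forbidden, violating the D-axiom.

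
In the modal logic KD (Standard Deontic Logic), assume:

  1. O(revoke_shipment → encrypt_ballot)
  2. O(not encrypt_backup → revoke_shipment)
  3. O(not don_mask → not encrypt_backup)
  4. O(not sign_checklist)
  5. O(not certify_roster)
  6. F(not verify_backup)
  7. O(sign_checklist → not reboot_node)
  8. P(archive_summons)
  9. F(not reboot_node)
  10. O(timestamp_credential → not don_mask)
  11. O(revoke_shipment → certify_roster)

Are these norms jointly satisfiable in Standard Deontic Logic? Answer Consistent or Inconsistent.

Premise 7 is O(sign_checklist → not reboot_node), but O(sign_checklist) is not derivable from the premises, so it does not yield O(not reboot_node).
So O(not reboot_node) is not derivable, and the apparent clash with O(reboot_node) does not arise.
A world satisfying every obligation exists (e.g. archive_summons=false, certify_roster=false, don_mask=true, encrypt_backup=true, encrypt_ballot=false, reboot_node=true, revoke_shipment=false, sign_checklist=false, timestamp_credential=false, verify_backup=true); no atom is both obligatory and forbidden, so the set is consistent.

Consistent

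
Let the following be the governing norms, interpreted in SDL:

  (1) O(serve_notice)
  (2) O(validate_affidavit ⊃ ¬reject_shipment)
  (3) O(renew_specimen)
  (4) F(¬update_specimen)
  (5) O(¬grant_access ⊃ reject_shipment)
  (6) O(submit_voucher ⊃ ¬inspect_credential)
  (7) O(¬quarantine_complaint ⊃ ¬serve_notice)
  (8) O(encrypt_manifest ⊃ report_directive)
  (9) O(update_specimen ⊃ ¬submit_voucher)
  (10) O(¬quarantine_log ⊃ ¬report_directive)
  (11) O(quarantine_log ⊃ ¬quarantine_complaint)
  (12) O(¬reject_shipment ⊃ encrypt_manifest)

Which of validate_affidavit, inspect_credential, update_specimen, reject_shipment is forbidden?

Premise 1 states O(serve_notice) outright.
Premise 7 is O(¬quarantine_complaint ⊃ ¬serve_notice); contrapositively O(serve_notice ⊃ quarantine_complaint). Since O(serve_notice) holds, K gives O(quarantine_complaint).
The contrapositive of premise 11 (O(quarantine_log ⊃ ¬quarantine_complaint)) is O(quarantine_complaint ⊃ ¬quarantine_log), and O(quarantine_complaint) is already established, so O(¬quarantine_log).
Premise 10 is O(¬quarantine_log ⊃ ¬report_directive); since O(¬quarantine_log), deontic closure gives O(¬report_directive).
Premise 8, O(encrypt_manifest ⊃ report_directive), contraposes to O(¬report_directive ⊃ ¬encrypt_manifest); with O(¬report_directive) we get O(¬encrypt_manifest).
Premise 12, O(¬reject_shipment ⊃ encrypt_manifest), contraposes to O(¬encrypt_manifest ⊃ reject_shipment); with O(¬encrypt_manifest) we get O(reject_shipment).
Premise 2, O(validate_affidavit ⊃ ¬reject_shipment), contraposes to O(reject_shipment ⊃ ¬validate_affidavit); with O(reject_shipment) we get O(¬validate_affidavit).
So O(¬validate_affidavit) holds, i.e. validate_affidavit is forbidden. None of the other listed options is forbidden under the premises.

validate_affidavit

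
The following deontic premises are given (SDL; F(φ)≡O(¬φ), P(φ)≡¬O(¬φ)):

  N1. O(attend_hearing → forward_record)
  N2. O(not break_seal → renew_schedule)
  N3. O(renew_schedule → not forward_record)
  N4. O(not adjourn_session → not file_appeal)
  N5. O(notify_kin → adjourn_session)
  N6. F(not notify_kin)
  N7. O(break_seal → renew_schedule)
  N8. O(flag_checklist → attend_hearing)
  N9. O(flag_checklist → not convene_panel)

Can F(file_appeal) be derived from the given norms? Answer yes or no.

No

Premise 4 is O(not adjourn_session → not file_appeal), but O(not adjourn_session) is not derivable from the premises, so it does not yield O(not file_appeal).
No other premise forces O(not file_appeal). An ideal world satisfying every premise can still have file_appeal true, so F(file_appeal) is not derivable.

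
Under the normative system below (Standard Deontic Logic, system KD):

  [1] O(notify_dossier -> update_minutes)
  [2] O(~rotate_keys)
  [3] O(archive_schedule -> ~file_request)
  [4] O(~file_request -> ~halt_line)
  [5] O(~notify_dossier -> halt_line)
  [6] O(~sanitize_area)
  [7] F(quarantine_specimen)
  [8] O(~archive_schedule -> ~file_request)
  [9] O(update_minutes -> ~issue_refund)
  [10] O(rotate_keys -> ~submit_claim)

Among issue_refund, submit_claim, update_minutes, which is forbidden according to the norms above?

issue_refund

By case analysis on archive_schedule: premise 3 gives O(archive_schedule -> ~file_request) and premise 8 gives O(~archive_schedule -> ~file_request), so O(~file_request) either way.
With premise 4, O(~file_request -> ~halt_line), the K-axiom yields O(~halt_line).
Premise 5, O(~notify_dossier -> halt_line), contraposes to O(~halt_line -> notify_dossier); with O(~halt_line) we get O(notify_dossier).
With premise 1, O(notify_dossier -> update_minutes), the K-axiom yields O(update_minutes).
Applying K to premise 9 (O(update_minutes -> ~issue_refund)) and O(update_minutes) yields O(~issue_refund).
So O(~issue_refund) holds, i.e. issue_refund is forbidden. None of the other listed options is forbidden under the premises.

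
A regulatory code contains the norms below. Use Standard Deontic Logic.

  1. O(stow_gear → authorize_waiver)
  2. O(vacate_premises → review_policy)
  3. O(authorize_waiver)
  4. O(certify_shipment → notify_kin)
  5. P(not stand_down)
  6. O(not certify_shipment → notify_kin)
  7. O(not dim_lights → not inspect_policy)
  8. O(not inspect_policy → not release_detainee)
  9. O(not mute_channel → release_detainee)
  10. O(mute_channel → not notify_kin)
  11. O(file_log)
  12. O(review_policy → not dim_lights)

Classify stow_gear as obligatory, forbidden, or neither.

Premise 1 is O(stow_gear → authorize_waiver); even if O(authorize_waiver) held, inferring O(stow_gear) would be affirming the consequent — invalid.
No premise or chain of K-axiom applications forces O(stow_gear), and none forces O(not stow_gear). So stow_gear is neither obligatory nor forbidden under these norms.

Neither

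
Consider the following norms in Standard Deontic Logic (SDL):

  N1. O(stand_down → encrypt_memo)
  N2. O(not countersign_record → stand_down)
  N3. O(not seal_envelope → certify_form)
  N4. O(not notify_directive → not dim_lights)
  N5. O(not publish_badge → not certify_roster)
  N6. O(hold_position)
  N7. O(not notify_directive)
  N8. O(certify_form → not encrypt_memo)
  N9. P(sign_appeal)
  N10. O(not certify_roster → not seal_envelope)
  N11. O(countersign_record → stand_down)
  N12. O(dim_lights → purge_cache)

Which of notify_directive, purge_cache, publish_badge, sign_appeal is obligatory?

Premises 11 and 2 are O(countersign_record → stand_down) and O(not countersign_record → stand_down); every ideal world satisfies countersign_record or not countersign_record, so in either case stand_down holds — hence O(stand_down).
From O(stand_down) and premise 1, O(stand_down → encrypt_memo), we obtain O(encrypt_memo).
Premise 8 is O(certify_form → not encrypt_memo); contrapositively O(encrypt_memo → not certify_form). Since O(encrypt_memo) holds, K gives O(not certify_form).
The contrapositive of premise 3 (O(not seal_envelope → certify_form)) is O(not certify_form → seal_envelope), and O(not certify_form) is already established, so O(seal_envelope).
The contrapositive of premise 10 (O(not certify_roster → not seal_envelope)) is O(seal_envelope → certify_roster), and O(seal_envelope) is already established, so O(certify_roster).
Premise 5, O(not publish_badge → not certify_roster), contraposes to O(certify_roster → publish_badge); with O(certify_roster) we get O(publish_badge).
So O(publish_badge) holds — publish_badge is obligatory. None of the other listed options is made obligatory by any chain of premises.

publish_badge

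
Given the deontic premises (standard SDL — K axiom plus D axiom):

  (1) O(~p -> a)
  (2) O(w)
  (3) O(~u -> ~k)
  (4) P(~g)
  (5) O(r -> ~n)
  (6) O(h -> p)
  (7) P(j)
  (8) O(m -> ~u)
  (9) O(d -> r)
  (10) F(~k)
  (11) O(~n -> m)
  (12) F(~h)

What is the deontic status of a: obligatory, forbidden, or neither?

Premise 1 is O(~p -> a), but O(~p) is not derivable from the premises, so it does not yield O(a).
No premise or chain of K-axiom applications forces O(a), and none forces O(~a). So a is neither obligatory nor forbidden under these norms.

Neither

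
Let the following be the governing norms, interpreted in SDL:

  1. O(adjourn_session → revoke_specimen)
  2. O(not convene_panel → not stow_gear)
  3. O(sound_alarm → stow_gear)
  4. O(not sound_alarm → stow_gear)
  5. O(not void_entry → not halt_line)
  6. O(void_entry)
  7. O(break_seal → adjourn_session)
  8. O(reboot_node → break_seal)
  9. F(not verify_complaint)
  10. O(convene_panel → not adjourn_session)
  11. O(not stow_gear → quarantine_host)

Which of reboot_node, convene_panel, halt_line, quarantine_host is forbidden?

Premises 4 and 3 cover both cases: O(not sound_alarm → stow_gear) and O(sound_alarm → stow_gear). Since not sound_alarm ∨ sound_alarm is a tautology, O(stow_gear) follows.
Premise 2 is O(not convene_panel → not stow_gear); contrapositively O(stow_gear → convene_panel). Since O(stow_gear) holds, K gives O(convene_panel).
From O(convene_panel) and premise 10, O(convene_panel → not adjourn_session), we obtain O(not adjourn_session).
Premise 7 is O(break_seal → adjourn_session); contrapositively O(not adjourn_session → not break_seal). Since O(not adjourn_session) holds, K gives O(not break_seal).
The contrapositive of premise 8 (O(reboot_node → break_seal)) is O(not break_seal → not reboot_node), and O(not break_seal) is already established, so O(not reboot_node).
So O(not reboot_node) holds, i.e. reboot_node is forbidden. None of the other listed options is forbidden under the premises.

reboot_node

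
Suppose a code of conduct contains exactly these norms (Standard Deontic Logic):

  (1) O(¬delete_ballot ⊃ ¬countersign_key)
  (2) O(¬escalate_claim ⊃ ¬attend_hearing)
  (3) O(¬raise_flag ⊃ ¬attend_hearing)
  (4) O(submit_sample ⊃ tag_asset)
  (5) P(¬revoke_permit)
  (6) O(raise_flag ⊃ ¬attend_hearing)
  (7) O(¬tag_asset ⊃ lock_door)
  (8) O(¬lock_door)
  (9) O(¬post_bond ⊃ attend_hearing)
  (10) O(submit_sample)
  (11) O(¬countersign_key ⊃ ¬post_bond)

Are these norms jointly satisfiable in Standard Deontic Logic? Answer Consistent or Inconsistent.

Premise 7 is O(¬tag_asset ⊃ lock_door), but O(¬tag_asset) is not derivable from the premises, so it does not yield O(lock_door).
So O(lock_door) is not derivable, and the apparent clash with O(¬lock_door) does not arise.
A world satisfying every obligation exists (e.g. attend_hearing=false, countersign_key=true, delete_ballot=true, escalate_claim=false, lock_door=false, post_bond=true, raise_flag=false, revoke_permit=false, submit_sample=true, tag_asset=true); no atom is both obligatory and forbidden, so the set is consistent.

Consistent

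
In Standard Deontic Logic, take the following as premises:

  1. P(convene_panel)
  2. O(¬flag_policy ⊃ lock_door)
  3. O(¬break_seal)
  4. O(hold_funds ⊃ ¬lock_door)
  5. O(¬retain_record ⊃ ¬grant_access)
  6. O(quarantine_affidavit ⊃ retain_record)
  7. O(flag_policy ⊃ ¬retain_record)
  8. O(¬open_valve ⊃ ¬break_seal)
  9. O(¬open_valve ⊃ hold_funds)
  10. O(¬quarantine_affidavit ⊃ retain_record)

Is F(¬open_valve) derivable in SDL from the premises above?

Premises 10 and 6 are O(¬quarantine_affidavit ⊃ retain_record) and O(quarantine_affidavit ⊃ retain_record); every ideal world satisfies ¬quarantine_affidavit or quarantine_affidavit, so in either case retain_record holds — hence O(retain_record).
Premise 7, O(flag_policy ⊃ ¬retain_record), contraposes to O(retain_record ⊃ ¬flag_policy); with O(retain_record) we get O(¬flag_policy).
Applying K to premise 2 (O(¬flag_policy ⊃ lock_door)) and O(¬flag_policy) yields O(lock_door).
Premise 4, O(hold_funds ⊃ ¬lock_door), contraposes to O(lock_door ⊃ ¬hold_funds); with O(lock_door) we get O(¬hold_funds).
Premise 9 is O(¬open_valve ⊃ hold_funds); contrapositively O(¬hold_funds ⊃ open_valve). Since O(¬hold_funds) holds, K gives O(open_valve).
Premises 1, 3, 5, 8 do not contribute to this derivation.
So O(open_valve) holds, i.e. F(¬open_valve). The claim follows.

Yes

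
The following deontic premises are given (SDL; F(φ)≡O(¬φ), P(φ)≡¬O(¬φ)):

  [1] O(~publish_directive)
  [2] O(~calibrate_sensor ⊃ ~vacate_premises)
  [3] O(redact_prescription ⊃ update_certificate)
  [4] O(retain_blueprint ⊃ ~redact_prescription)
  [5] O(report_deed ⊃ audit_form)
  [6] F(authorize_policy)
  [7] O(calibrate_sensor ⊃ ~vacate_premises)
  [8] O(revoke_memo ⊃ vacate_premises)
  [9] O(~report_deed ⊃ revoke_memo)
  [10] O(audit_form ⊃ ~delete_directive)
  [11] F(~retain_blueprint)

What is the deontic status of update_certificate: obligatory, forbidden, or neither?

Premise 3 is O(redact_prescription ⊃ update_certificate), but O(redact_prescription) is not derivable from the premises, so it does not yield O(update_certificate).
No premise or chain of K-axiom applications forces O(update_certificate), and none forces O(~update_certificate). So update_certificate is neither obligatory nor forbidden under these norms.

Neither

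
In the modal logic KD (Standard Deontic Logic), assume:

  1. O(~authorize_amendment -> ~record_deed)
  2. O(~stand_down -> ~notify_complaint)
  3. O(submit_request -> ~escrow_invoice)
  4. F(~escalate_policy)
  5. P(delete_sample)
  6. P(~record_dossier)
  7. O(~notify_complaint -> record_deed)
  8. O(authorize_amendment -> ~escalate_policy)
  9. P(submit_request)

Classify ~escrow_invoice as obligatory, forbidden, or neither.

Premise 3 is O(submit_request -> ~escrow_invoice), but O(submit_request) is not derivable from the premises (the permission P(submit_request) asserts only ~O(~submit_request), not O(submit_request)), so it does not yield O(~escrow_invoice).
No premise or chain of K-axiom applications forces O(~escrow_invoice), and none forces O(escrow_invoice). So ~escrow_invoice is neither obligatory nor forbidden under these norms.

Neither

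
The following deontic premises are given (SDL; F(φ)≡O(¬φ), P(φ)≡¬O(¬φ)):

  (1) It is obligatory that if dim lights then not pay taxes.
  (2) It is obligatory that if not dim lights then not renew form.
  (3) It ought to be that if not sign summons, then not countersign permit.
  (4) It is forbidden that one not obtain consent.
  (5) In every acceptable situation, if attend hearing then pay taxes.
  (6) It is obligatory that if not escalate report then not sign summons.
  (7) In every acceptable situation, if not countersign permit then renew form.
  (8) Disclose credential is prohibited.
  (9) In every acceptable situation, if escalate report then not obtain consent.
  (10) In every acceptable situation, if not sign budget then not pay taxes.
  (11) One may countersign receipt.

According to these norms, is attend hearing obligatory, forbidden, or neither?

Forbidden

F(¬obtain_consent) at premise 4 means O(obtain_consent).
Premise 9 is O(escalate_report → ¬obtain_consent); contrapositively O(obtain_consent → ¬escalate_report). Since O(obtain_consent) holds, K gives O(¬escalate_report).
Applying K to premise 6 (O(¬escalate_report → ¬sign_summons)) and O(¬escalate_report) yields O(¬sign_summons).
Premise 3 is O(¬sign_summons → ¬countersign_permit); since O(¬sign_summons), deontic closure gives O(¬countersign_permit).
From O(¬countersign_permit) and premise 7, O(¬countersign_permit → renew_form), we obtain O(renew_form).
The contrapositive of premise 2 (O(¬dim_lights → ¬renew_form)) is O(renew_form → dim_lights), and O(renew_form) is already established, so O(dim_lights).
From O(dim_lights) and premise 1, O(dim_lights → ¬pay_taxes), we obtain O(¬pay_taxes).
The contrapositive of premise 5 (O(attend_hearing → pay_taxes)) is O(¬pay_taxes → ¬attend_hearing), and O(¬pay_taxes) is already established, so O(¬attend_hearing).
Premises 8, 10, 11 do not contribute to this derivation.
Thus O(¬attend_hearing), which is F(attend_hearing): attend_hearing is forbidden.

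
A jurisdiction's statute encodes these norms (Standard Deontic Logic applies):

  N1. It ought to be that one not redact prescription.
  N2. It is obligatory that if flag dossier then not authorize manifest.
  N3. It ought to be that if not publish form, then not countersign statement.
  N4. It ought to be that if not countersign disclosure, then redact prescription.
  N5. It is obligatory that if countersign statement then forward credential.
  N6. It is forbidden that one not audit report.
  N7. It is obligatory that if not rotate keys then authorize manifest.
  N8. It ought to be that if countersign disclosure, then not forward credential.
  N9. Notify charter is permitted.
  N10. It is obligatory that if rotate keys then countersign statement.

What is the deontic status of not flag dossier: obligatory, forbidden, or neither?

Premise 1 states O(¬redact_prescription) outright.
The contrapositive of premise 4 (O(¬countersign_disclosure → redact_prescription)) is O(¬redact_prescription → countersign_disclosure), and O(¬redact_prescription) is already established, so O(countersign_disclosure).
From O(countersign_disclosure) and premise 8, O(countersign_disclosure → ¬forward_credential), we obtain O(¬forward_credential).
The contrapositive of premise 5 (O(countersign_statement → forward_credential)) is O(¬forward_credential → ¬countersign_statement), and O(¬forward_credential) is already established, so O(¬countersign_statement).
Premise 10, O(rotate_keys → countersign_statement), contraposes to O(¬countersign_statement → ¬rotate_keys); with O(¬countersign_statement) we get O(¬rotate_keys).
With premise 7, O(¬rotate_keys → authorize_manifest), the K-axiom yields O(authorize_manifest).
The contrapositive of premise 2 (O(flag_dossier → ¬authorize_manifest)) is O(authorize_manifest → ¬flag_dossier), and O(authorize_manifest) is already established, so O(¬flag_dossier).
Premises 3, 6, 9 do not contribute to this derivation.
Hence ¬flag_dossier is obligatory.

Obligatory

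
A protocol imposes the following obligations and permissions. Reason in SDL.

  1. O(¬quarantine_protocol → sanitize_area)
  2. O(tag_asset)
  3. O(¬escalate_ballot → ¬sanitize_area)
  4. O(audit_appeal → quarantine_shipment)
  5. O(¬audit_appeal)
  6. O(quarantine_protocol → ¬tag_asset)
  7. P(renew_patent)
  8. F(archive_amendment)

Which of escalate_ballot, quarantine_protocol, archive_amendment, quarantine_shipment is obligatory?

Premise 2 states O(tag_asset) outright.
Premise 6 is O(quarantine_protocol → ¬tag_asset); contrapositively O(tag_asset → ¬quarantine_protocol). Since O(tag_asset) holds, K gives O(¬quarantine_protocol).
With premise 1, O(¬quarantine_protocol → sanitize_area), the K-axiom yields O(sanitize_area).
Premise 3 is O(¬escalate_ballot → ¬sanitize_area); contrapositively O(sanitize_area → escalate_ballot). Since O(sanitize_area) holds, K gives O(escalate_ballot).
So O(escalate_ballot) holds — escalate_ballot is obligatory. None of the other listed options is made obligatory by any chain of premises.

escalate_ballot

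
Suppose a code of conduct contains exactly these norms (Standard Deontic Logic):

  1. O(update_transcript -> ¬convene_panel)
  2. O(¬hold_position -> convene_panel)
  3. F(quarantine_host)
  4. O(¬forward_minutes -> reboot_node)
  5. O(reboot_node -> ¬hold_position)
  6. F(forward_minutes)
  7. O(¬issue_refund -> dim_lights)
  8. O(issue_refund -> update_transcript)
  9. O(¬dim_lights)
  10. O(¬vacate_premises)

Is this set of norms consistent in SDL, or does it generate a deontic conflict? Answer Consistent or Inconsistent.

Inconsistent

Premise 9 states O(¬dim_lights) outright.
Premise 7 is O(¬issue_refund -> dim_lights); contrapositively O(¬dim_lights -> issue_refund). Since O(¬dim_lights) holds, K gives O(issue_refund).
Premise 8 is O(issue_refund -> update_transcript); since O(issue_refund), deontic closure gives O(update_transcript).
From O(update_transcript) and premise 1, O(update_transcript -> ¬convene_panel), we obtain O(¬convene_panel).
Premise 2 is O(¬hold_position -> convene_panel); contrapositively O(¬convene_panel -> hold_position). Since O(¬convene_panel) holds, K gives O(hold_position).
Premise 5 is O(reboot_node -> ¬hold_position); contrapositively O(hold_position -> ¬reboot_node). Since O(hold_position) holds, K gives O(¬reboot_node).
The contrapositive of premise 4 (O(¬forward_minutes -> reboot_node)) is O(¬reboot_node -> forward_minutes), and O(¬reboot_node) is already established, so O(forward_minutes).
But premise 6, F(forward_minutes), means O(¬forward_minutes).
We now have both O(forward_minutes) and O(¬forward_minutes) — forward_minutes is simultaneously obligatory and forbidden, violating the D-axiom.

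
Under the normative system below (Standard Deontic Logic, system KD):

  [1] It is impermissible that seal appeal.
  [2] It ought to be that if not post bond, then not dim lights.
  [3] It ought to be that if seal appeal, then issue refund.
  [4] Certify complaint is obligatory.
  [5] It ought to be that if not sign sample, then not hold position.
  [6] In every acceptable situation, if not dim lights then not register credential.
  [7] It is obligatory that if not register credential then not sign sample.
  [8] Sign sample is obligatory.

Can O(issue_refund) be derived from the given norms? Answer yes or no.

No

Premise 3 is O(seal_appeal → issue_refund), but O(seal_appeal) is not derivable from the premises, so it does not yield O(issue_refund).
No other premise forces O(issue_refund). An ideal world satisfying every premise can still have issue_refund false, so O(issue_refund) is not derivable.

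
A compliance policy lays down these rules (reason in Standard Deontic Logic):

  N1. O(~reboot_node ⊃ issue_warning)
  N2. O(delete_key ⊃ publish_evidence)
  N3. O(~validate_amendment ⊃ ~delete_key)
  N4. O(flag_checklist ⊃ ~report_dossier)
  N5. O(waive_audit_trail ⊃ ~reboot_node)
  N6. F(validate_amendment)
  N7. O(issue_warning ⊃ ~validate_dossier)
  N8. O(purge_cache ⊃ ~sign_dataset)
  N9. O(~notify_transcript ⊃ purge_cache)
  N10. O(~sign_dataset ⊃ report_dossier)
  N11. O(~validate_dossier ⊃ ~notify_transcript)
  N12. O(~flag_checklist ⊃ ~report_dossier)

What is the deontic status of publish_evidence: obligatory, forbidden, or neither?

Premise 2 is O(delete_key ⊃ publish_evidence), but O(delete_key) is not derivable from the premises, so it does not yield O(publish_evidence).
No premise or chain of K-axiom applications forces O(publish_evidence), and none forces O(~publish_evidence). So publish_evidence is neither obligatory nor forbidden under these norms.

Neither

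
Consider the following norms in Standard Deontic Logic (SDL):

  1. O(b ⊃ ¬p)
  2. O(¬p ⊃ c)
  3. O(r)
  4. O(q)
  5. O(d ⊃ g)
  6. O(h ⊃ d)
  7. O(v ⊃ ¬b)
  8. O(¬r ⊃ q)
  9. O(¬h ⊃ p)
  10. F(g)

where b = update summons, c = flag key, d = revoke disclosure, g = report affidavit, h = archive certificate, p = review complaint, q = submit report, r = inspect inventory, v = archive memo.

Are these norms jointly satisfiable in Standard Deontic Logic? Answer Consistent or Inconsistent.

Premise 8 is O(¬r ⊃ q); even if O(q) held, inferring O(¬r) would be affirming the consequent — invalid.
So O(¬r) is not derivable, and the apparent clash with O(r) does not arise.
A world satisfying every obligation exists (e.g. b=false, c=false, d=false, g=false, h=false, p=true, q=true, r=true, v=false); no atom is both obligatory and forbidden, so the set is consistent.

Consistent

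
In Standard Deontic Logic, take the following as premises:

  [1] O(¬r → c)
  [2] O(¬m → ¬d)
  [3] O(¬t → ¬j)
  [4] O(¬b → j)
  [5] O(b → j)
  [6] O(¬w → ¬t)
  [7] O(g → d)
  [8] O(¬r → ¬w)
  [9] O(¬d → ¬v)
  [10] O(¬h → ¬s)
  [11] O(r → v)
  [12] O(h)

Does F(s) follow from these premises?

Premise 10 is O(¬h → ¬s), but O(¬h) is not derivable from the premises, so it does not yield O(¬s).
No other premise forces O(¬s). An ideal world satisfying every premise can still have s true, so F(s) is not derivable.

No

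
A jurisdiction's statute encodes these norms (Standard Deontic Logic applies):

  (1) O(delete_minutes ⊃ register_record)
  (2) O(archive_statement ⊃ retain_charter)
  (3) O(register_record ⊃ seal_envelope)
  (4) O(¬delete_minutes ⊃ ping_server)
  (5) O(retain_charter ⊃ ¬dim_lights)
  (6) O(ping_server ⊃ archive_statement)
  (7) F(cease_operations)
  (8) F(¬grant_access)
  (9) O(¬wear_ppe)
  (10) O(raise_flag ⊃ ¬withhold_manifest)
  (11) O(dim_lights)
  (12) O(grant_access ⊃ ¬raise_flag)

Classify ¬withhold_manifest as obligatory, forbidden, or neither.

Premise 10 is O(raise_flag ⊃ ¬withhold_manifest), but O(raise_flag) is not derivable from the premises, so it does not yield O(¬withhold_manifest).
No premise or chain of K-axiom applications forces O(¬withhold_manifest), and none forces O(withhold_manifest). So ¬withhold_manifest is neither obligatory nor forbidden under these norms.

Neither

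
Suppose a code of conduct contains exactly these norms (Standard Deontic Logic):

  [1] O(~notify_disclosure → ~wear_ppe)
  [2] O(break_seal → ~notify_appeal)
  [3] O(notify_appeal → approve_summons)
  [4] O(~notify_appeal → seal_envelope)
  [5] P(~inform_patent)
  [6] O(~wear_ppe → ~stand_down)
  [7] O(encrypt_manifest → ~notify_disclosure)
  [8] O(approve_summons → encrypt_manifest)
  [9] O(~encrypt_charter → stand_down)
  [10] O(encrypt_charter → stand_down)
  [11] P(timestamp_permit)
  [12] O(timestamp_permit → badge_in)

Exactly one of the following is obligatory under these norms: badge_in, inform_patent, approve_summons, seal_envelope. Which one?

By case analysis on ~encrypt_charter: premise 9 gives O(~encrypt_charter → stand_down) and premise 10 gives O(encrypt_charter → stand_down), so O(stand_down) either way.
The contrapositive of premise 6 (O(~wear_ppe → ~stand_down)) is O(stand_down → wear_ppe), and O(stand_down) is already established, so O(wear_ppe).
Premise 1 is O(~notify_disclosure → ~wear_ppe); contrapositively O(wear_ppe → notify_disclosure). Since O(wear_ppe) holds, K gives O(notify_disclosure).
Premise 7 is O(encrypt_manifest → ~notify_disclosure); contrapositively O(notify_disclosure → ~encrypt_manifest). Since O(notify_disclosure) holds, K gives O(~encrypt_manifest).
The contrapositive of premise 8 (O(approve_summons → encrypt_manifest)) is O(~encrypt_manifest → ~approve_summons), and O(~encrypt_manifest) is already established, so O(~approve_summons).
Premise 3 is O(notify_appeal → approve_summons); contrapositively O(~approve_summons → ~notify_appeal). Since O(~approve_summons) holds, K gives O(~notify_appeal).
Premise 4 is O(~notify_appeal → seal_envelope); since O(~notify_appeal), deontic closure gives O(seal_envelope).
So O(seal_envelope) holds — seal_envelope is obligatory. None of the other listed options is made obligatory by any chain of premises.

seal_envelope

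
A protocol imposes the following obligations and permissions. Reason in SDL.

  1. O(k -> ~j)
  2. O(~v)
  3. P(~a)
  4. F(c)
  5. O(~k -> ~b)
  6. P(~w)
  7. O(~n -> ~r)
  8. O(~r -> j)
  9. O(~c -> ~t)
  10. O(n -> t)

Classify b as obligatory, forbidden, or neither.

Forbidden

Premise 4 is F(c), i.e. O(~c).
Premise 9 is O(~c -> ~t); since O(~c), deontic closure gives O(~t).
Premise 10 is O(n -> t); contrapositively O(~t -> ~n). Since O(~t) holds, K gives O(~n).
Applying K to premise 7 (O(~n -> ~r)) and O(~n) yields O(~r).
Applying K to premise 8 (O(~r -> j)) and O(~r) yields O(j).
The contrapositive of premise 1 (O(k -> ~j)) is O(j -> ~k), and O(j) is already established, so O(~k).
Applying K to premise 5 (O(~k -> ~b)) and O(~k) yields O(~b).
Premises 2, 3, 6 do not contribute to this derivation.
Thus O(~b), which is F(b): b is forbidden.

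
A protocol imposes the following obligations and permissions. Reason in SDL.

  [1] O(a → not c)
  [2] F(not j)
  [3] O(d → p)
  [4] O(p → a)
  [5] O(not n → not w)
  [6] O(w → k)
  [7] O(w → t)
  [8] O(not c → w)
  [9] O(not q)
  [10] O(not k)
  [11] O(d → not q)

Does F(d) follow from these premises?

From premise 10 we have O(not k).
Premise 6, O(w → k), contraposes to O(not k → not w); with O(not k) we get O(not w).
Premise 8, O(not c → w), contraposes to O(not w → c); with O(not w) we get O(c).
Premise 1, O(a → not c), contraposes to O(c → not a); with O(c) we get O(not a).
Premise 4, O(p → a), contraposes to O(not a → not p); with O(not a) we get O(not p).
Premise 3 is O(d → p); contrapositively O(not p → not d). Since O(not p) holds, K gives O(not d).
Premises 2, 5, 7, 9, 11 do not contribute to this derivation.
So O(not d) holds, i.e. F(d). The claim follows.

Yes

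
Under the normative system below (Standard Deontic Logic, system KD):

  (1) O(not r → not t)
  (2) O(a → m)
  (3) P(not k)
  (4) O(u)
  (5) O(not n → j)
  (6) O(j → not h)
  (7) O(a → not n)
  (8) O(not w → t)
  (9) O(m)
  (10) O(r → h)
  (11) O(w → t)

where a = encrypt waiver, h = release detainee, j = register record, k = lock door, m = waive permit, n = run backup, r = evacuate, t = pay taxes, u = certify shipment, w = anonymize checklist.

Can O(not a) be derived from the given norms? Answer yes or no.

Premises 8 and 11 are O(not w → t) and O(w → t); every ideal world satisfies not w or w, so in either case t holds — hence O(t).
The contrapositive of premise 1 (O(not r → not t)) is O(t → r), and O(t) is already established, so O(r).
With premise 10, O(r → h), the K-axiom yields O(h).
The contrapositive of premise 6 (O(j → not h)) is O(h → not j), and O(h) is already established, so O(not j).
The contrapositive of premise 5 (O(not n → j)) is O(not j → n), and O(not j) is already established, so O(n).
The contrapositive of premise 7 (O(a → not n)) is O(n → not a), and O(n) is already established, so O(not a).
Premises 2, 3, 4, 9 do not contribute to this derivation.
So O(not a) follows.

Yes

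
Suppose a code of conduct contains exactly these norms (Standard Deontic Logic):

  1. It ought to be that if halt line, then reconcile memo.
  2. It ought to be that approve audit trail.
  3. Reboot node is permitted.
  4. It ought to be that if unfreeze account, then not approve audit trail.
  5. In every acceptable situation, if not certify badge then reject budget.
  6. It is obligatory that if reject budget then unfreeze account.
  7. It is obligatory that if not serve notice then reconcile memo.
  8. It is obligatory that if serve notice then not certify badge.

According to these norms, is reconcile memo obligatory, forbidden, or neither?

From premise 2 we have O(approve_audit_trail).
Premise 4, O(unfreeze_account → ¬approve_audit_trail), contraposes to O(approve_audit_trail → ¬unfreeze_account); with O(approve_audit_trail) we get O(¬unfreeze_account).
Premise 6 is O(reject_budget → unfreeze_account); contrapositively O(¬unfreeze_account → ¬reject_budget). Since O(¬unfreeze_account) holds, K gives O(¬reject_budget).
The contrapositive of premise 5 (O(¬certify_badge → reject_budget)) is O(¬reject_budget → certify_badge), and O(¬reject_budget) is already established, so O(certify_badge).
Premise 8, O(serve_notice → ¬certify_badge), contraposes to O(certify_badge → ¬serve_notice); with O(certify_badge) we get O(¬serve_notice).
Premise 7 is O(¬serve_notice → reconcile_memo); since O(¬serve_notice), deontic closure gives O(reconcile_memo).
Premises 1, 3 do not contribute to this derivation.
Hence reconcile_memo is obligatory.

Obligatory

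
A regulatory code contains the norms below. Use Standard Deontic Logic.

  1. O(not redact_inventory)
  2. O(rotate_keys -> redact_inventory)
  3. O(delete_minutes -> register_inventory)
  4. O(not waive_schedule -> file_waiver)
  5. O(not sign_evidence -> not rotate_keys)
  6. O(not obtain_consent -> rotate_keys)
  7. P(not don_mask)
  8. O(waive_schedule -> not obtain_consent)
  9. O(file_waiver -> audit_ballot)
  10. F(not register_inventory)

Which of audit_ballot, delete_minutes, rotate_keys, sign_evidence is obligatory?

audit_ballot

Premise 1 states O(not redact_inventory) outright.
The contrapositive of premise 2 (O(rotate_keys -> redact_inventory)) is O(not redact_inventory -> not rotate_keys), and O(not redact_inventory) is already established, so O(not rotate_keys).
Premise 6, O(not obtain_consent -> rotate_keys), contraposes to O(not rotate_keys -> obtain_consent); with O(not rotate_keys) we get O(obtain_consent).
Premise 8, O(waive_schedule -> not obtain_consent), contraposes to O(obtain_consent -> not waive_schedule); with O(obtain_consent) we get O(not waive_schedule).
Premise 4 is O(not waive_schedule -> file_waiver); since O(not waive_schedule), deontic closure gives O(file_waiver).
From O(file_waiver) and premise 9, O(file_waiver -> audit_ballot), we obtain O(audit_ballot).
So O(audit_ballot) holds — audit_ballot is obligatory. None of the other listed options is made obligatory by any chain of premises.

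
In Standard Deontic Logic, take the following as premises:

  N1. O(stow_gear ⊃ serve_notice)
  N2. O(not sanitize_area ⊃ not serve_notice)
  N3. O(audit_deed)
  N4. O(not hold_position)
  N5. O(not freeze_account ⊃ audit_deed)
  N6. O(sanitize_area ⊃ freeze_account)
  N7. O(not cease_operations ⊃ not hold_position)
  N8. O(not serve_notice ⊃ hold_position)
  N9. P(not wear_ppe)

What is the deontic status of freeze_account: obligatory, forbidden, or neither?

Premise 4 states O(not hold_position) outright.
Premise 8, O(not serve_notice ⊃ hold_position), contraposes to O(not hold_position ⊃ serve_notice); with O(not hold_position) we get O(serve_notice).
Premise 2 is O(not sanitize_area ⊃ not serve_notice); contrapositively O(serve_notice ⊃ sanitize_area). Since O(serve_notice) holds, K gives O(sanitize_area).
From O(sanitize_area) and premise 6, O(sanitize_area ⊃ freeze_account), we obtain O(freeze_account).
Premises 1, 3, 5, 7, 9 do not contribute to this derivation.
Hence freeze_account is obligatory.

Obligatory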